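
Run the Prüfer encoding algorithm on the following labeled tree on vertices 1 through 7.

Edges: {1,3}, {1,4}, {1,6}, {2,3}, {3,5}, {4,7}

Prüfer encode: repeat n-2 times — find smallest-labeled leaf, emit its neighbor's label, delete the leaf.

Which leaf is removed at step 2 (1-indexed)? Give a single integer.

Step 1: current leaves = {2,5,6,7}. Remove leaf 2 (neighbor: 3).
Step 2: current leaves = {5,6,7}. Remove leaf 5 (neighbor: 3).

Answer: 5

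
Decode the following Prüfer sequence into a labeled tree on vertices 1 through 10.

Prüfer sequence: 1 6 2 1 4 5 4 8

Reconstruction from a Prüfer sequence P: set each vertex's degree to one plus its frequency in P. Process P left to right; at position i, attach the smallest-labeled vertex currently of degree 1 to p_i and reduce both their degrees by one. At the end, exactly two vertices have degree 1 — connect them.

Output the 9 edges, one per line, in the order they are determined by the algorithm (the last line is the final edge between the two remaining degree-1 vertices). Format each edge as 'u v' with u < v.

Answer: 1 3
6 7
2 6
1 2
1 4
5 9
4 5
4 8
8 10

Derivation:
Initial degrees: {1:3, 2:2, 3:1, 4:3, 5:2, 6:2, 7:1, 8:2, 9:1, 10:1}
Step 1: smallest deg-1 vertex = 3, p_1 = 1. Add edge {1,3}. Now deg[3]=0, deg[1]=2.
Step 2: smallest deg-1 vertex = 7, p_2 = 6. Add edge {6,7}. Now deg[7]=0, deg[6]=1.
Step 3: smallest deg-1 vertex = 6, p_3 = 2. Add edge {2,6}. Now deg[6]=0, deg[2]=1.
Step 4: smallest deg-1 vertex = 2, p_4 = 1. Add edge {1,2}. Now deg[2]=0, deg[1]=1.
Step 5: smallest deg-1 vertex = 1, p_5 = 4. Add edge {1,4}. Now deg[1]=0, deg[4]=2.
Step 6: smallest deg-1 vertex = 9, p_6 = 5. Add edge {5,9}. Now deg[9]=0, deg[5]=1.
Step 7: smallest deg-1 vertex = 5, p_7 = 4. Add edge {4,5}. Now deg[5]=0, deg[4]=1.
Step 8: smallest deg-1 vertex = 4, p_8 = 8. Add edge {4,8}. Now deg[4]=0, deg[8]=1.
Final: two remaining deg-1 vertices are 8, 10. Add edge {8,10}.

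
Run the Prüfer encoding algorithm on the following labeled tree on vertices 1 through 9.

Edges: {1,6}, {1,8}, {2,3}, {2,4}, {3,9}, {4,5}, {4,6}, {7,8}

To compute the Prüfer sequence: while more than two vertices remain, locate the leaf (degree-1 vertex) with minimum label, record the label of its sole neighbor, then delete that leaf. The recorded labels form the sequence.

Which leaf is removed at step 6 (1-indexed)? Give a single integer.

Answer: 4

Derivation:
Step 1: current leaves = {5,7,9}. Remove leaf 5 (neighbor: 4).
Step 2: current leaves = {7,9}. Remove leaf 7 (neighbor: 8).
Step 3: current leaves = {8,9}. Remove leaf 8 (neighbor: 1).
Step 4: current leaves = {1,9}. Remove leaf 1 (neighbor: 6).
Step 5: current leaves = {6,9}. Remove leaf 6 (neighbor: 4).
Step 6: current leaves = {4,9}. Remove leaf 4 (neighbor: 2).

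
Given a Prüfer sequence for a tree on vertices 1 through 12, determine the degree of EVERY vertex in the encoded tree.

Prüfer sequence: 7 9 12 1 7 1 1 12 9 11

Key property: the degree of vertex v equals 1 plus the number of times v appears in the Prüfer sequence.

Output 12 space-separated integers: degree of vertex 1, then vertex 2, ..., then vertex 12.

p_1 = 7: count[7] becomes 1
p_2 = 9: count[9] becomes 1
p_3 = 12: count[12] becomes 1
p_4 = 1: count[1] becomes 1
p_5 = 7: count[7] becomes 2
p_6 = 1: count[1] becomes 2
p_7 = 1: count[1] becomes 3
p_8 = 12: count[12] becomes 2
p_9 = 9: count[9] becomes 2
p_10 = 11: count[11] becomes 1
Degrees (1 + count): deg[1]=1+3=4, deg[2]=1+0=1, deg[3]=1+0=1, deg[4]=1+0=1, deg[5]=1+0=1, deg[6]=1+0=1, deg[7]=1+2=3, deg[8]=1+0=1, deg[9]=1+2=3, deg[10]=1+0=1, deg[11]=1+1=2, deg[12]=1+2=3

Answer: 4 1 1 1 1 1 3 1 3 1 2 3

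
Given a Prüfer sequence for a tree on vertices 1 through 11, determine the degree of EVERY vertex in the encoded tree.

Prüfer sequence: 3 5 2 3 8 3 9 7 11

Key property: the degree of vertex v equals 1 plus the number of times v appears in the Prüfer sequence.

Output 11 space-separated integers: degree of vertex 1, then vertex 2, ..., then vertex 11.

Answer: 1 2 4 1 2 1 2 2 2 1 2

Derivation:
p_1 = 3: count[3] becomes 1
p_2 = 5: count[5] becomes 1
p_3 = 2: count[2] becomes 1
p_4 = 3: count[3] becomes 2
p_5 = 8: count[8] becomes 1
p_6 = 3: count[3] becomes 3
p_7 = 9: count[9] becomes 1
p_8 = 7: count[7] becomes 1
p_9 = 11: count[11] becomes 1
Degrees (1 + count): deg[1]=1+0=1, deg[2]=1+1=2, deg[3]=1+3=4, deg[4]=1+0=1, deg[5]=1+1=2, deg[6]=1+0=1, deg[7]=1+1=2, deg[8]=1+1=2, deg[9]=1+1=2, deg[10]=1+0=1, deg[11]=1+1=2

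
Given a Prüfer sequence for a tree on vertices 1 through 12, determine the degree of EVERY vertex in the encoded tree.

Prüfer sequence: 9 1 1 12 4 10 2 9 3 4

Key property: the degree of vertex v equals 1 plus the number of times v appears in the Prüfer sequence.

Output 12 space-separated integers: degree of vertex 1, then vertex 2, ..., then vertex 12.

p_1 = 9: count[9] becomes 1
p_2 = 1: count[1] becomes 1
p_3 = 1: count[1] becomes 2
p_4 = 12: count[12] becomes 1
p_5 = 4: count[4] becomes 1
p_6 = 10: count[10] becomes 1
p_7 = 2: count[2] becomes 1
p_8 = 9: count[9] becomes 2
p_9 = 3: count[3] becomes 1
p_10 = 4: count[4] becomes 2
Degrees (1 + count): deg[1]=1+2=3, deg[2]=1+1=2, deg[3]=1+1=2, deg[4]=1+2=3, deg[5]=1+0=1, deg[6]=1+0=1, deg[7]=1+0=1, deg[8]=1+0=1, deg[9]=1+2=3, deg[10]=1+1=2, deg[11]=1+0=1, deg[12]=1+1=2

Answer: 3 2 2 3 1 1 1 1 3 2 1 2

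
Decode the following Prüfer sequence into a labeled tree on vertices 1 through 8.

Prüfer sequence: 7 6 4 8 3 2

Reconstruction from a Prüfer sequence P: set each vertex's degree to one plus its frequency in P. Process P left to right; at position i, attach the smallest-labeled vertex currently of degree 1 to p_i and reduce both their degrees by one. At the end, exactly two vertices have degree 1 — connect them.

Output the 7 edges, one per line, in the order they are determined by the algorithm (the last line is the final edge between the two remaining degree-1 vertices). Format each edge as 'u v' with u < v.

Answer: 1 7
5 6
4 6
4 8
3 7
2 3
2 8

Derivation:
Initial degrees: {1:1, 2:2, 3:2, 4:2, 5:1, 6:2, 7:2, 8:2}
Step 1: smallest deg-1 vertex = 1, p_1 = 7. Add edge {1,7}. Now deg[1]=0, deg[7]=1.
Step 2: smallest deg-1 vertex = 5, p_2 = 6. Add edge {5,6}. Now deg[5]=0, deg[6]=1.
Step 3: smallest deg-1 vertex = 6, p_3 = 4. Add edge {4,6}. Now deg[6]=0, deg[4]=1.
Step 4: smallest deg-1 vertex = 4, p_4 = 8. Add edge {4,8}. Now deg[4]=0, deg[8]=1.
Step 5: smallest deg-1 vertex = 7, p_5 = 3. Add edge {3,7}. Now deg[7]=0, deg[3]=1.
Step 6: smallest deg-1 vertex = 3, p_6 = 2. Add edge {2,3}. Now deg[3]=0, deg[2]=1.
Final: two remaining deg-1 vertices are 2, 8. Add edge {2,8}.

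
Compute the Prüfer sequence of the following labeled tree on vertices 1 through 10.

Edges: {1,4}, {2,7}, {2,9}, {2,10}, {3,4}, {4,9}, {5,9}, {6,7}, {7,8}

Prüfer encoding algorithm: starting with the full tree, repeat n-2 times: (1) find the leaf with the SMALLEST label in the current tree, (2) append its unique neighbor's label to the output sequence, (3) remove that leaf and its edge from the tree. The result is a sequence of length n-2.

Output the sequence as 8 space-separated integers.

Answer: 4 4 9 9 7 7 2 2

Derivation:
Step 1: leaves = {1,3,5,6,8,10}. Remove smallest leaf 1, emit neighbor 4.
Step 2: leaves = {3,5,6,8,10}. Remove smallest leaf 3, emit neighbor 4.
Step 3: leaves = {4,5,6,8,10}. Remove smallest leaf 4, emit neighbor 9.
Step 4: leaves = {5,6,8,10}. Remove smallest leaf 5, emit neighbor 9.
Step 5: leaves = {6,8,9,10}. Remove smallest leaf 6, emit neighbor 7.
Step 6: leaves = {8,9,10}. Remove smallest leaf 8, emit neighbor 7.
Step 7: leaves = {7,9,10}. Remove smallest leaf 7, emit neighbor 2.
Step 8: leaves = {9,10}. Remove smallest leaf 9, emit neighbor 2.
Done: 2 vertices remain (2, 10). Sequence = [4 4 9 9 7 7 2 2]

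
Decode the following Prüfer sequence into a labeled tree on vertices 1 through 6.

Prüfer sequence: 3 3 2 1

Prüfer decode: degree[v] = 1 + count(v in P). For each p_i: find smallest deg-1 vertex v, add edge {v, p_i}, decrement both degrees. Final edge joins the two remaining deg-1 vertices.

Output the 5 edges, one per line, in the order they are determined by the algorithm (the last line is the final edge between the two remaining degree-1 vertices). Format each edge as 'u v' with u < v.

Initial degrees: {1:2, 2:2, 3:3, 4:1, 5:1, 6:1}
Step 1: smallest deg-1 vertex = 4, p_1 = 3. Add edge {3,4}. Now deg[4]=0, deg[3]=2.
Step 2: smallest deg-1 vertex = 5, p_2 = 3. Add edge {3,5}. Now deg[5]=0, deg[3]=1.
Step 3: smallest deg-1 vertex = 3, p_3 = 2. Add edge {2,3}. Now deg[3]=0, deg[2]=1.
Step 4: smallest deg-1 vertex = 2, p_4 = 1. Add edge {1,2}. Now deg[2]=0, deg[1]=1.
Final: two remaining deg-1 vertices are 1, 6. Add edge {1,6}.

Answer: 3 4
3 5
2 3
1 2
1 6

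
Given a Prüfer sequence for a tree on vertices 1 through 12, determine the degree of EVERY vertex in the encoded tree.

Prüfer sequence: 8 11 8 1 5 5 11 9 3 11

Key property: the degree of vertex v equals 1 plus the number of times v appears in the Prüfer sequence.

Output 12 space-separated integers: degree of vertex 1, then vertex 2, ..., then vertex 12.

Answer: 2 1 2 1 3 1 1 3 2 1 4 1

Derivation:
p_1 = 8: count[8] becomes 1
p_2 = 11: count[11] becomes 1
p_3 = 8: count[8] becomes 2
p_4 = 1: count[1] becomes 1
p_5 = 5: count[5] becomes 1
p_6 = 5: count[5] becomes 2
p_7 = 11: count[11] becomes 2
p_8 = 9: count[9] becomes 1
p_9 = 3: count[3] becomes 1
p_10 = 11: count[11] becomes 3
Degrees (1 + count): deg[1]=1+1=2, deg[2]=1+0=1, deg[3]=1+1=2, deg[4]=1+0=1, deg[5]=1+2=3, deg[6]=1+0=1, deg[7]=1+0=1, deg[8]=1+2=3, deg[9]=1+1=2, deg[10]=1+0=1, deg[11]=1+3=4, deg[12]=1+0=1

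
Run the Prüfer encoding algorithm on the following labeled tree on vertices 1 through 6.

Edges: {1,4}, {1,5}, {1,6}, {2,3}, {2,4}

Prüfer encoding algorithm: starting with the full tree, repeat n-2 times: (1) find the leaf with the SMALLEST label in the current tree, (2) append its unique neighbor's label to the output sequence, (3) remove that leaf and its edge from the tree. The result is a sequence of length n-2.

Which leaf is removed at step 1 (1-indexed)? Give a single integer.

Step 1: current leaves = {3,5,6}. Remove leaf 3 (neighbor: 2).

Answer: 3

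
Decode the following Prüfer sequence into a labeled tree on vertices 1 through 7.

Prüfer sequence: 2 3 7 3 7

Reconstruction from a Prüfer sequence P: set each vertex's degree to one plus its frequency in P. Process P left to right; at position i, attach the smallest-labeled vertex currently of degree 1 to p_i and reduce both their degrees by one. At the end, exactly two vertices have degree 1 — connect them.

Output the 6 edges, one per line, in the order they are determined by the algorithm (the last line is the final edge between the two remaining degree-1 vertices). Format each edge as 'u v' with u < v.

Initial degrees: {1:1, 2:2, 3:3, 4:1, 5:1, 6:1, 7:3}
Step 1: smallest deg-1 vertex = 1, p_1 = 2. Add edge {1,2}. Now deg[1]=0, deg[2]=1.
Step 2: smallest deg-1 vertex = 2, p_2 = 3. Add edge {2,3}. Now deg[2]=0, deg[3]=2.
Step 3: smallest deg-1 vertex = 4, p_3 = 7. Add edge {4,7}. Now deg[4]=0, deg[7]=2.
Step 4: smallest deg-1 vertex = 5, p_4 = 3. Add edge {3,5}. Now deg[5]=0, deg[3]=1.
Step 5: smallest deg-1 vertex = 3, p_5 = 7. Add edge {3,7}. Now deg[3]=0, deg[7]=1.
Final: two remaining deg-1 vertices are 6, 7. Add edge {6,7}.

Answer: 1 2
2 3
4 7
3 5
3 7
6 7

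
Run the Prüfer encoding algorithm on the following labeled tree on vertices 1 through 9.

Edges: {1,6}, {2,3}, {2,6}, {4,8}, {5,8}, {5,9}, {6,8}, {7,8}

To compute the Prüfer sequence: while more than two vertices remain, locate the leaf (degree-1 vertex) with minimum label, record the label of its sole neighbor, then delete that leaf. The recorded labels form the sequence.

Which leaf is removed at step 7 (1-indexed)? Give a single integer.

Answer: 8

Derivation:
Step 1: current leaves = {1,3,4,7,9}. Remove leaf 1 (neighbor: 6).
Step 2: current leaves = {3,4,7,9}. Remove leaf 3 (neighbor: 2).
Step 3: current leaves = {2,4,7,9}. Remove leaf 2 (neighbor: 6).
Step 4: current leaves = {4,6,7,9}. Remove leaf 4 (neighbor: 8).
Step 5: current leaves = {6,7,9}. Remove leaf 6 (neighbor: 8).
Step 6: current leaves = {7,9}. Remove leaf 7 (neighbor: 8).
Step 7: current leaves = {8,9}. Remove leaf 8 (neighbor: 5).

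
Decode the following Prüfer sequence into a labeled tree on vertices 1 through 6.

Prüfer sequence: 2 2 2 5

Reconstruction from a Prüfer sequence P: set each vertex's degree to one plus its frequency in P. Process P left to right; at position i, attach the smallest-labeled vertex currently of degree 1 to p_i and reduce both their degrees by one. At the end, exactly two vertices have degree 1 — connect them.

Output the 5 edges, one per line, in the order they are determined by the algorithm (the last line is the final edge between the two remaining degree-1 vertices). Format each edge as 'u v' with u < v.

Initial degrees: {1:1, 2:4, 3:1, 4:1, 5:2, 6:1}
Step 1: smallest deg-1 vertex = 1, p_1 = 2. Add edge {1,2}. Now deg[1]=0, deg[2]=3.
Step 2: smallest deg-1 vertex = 3, p_2 = 2. Add edge {2,3}. Now deg[3]=0, deg[2]=2.
Step 3: smallest deg-1 vertex = 4, p_3 = 2. Add edge {2,4}. Now deg[4]=0, deg[2]=1.
Step 4: smallest deg-1 vertex = 2, p_4 = 5. Add edge {2,5}. Now deg[2]=0, deg[5]=1.
Final: two remaining deg-1 vertices are 5, 6. Add edge {5,6}.

Answer: 1 2
2 3
2 4
2 5
5 6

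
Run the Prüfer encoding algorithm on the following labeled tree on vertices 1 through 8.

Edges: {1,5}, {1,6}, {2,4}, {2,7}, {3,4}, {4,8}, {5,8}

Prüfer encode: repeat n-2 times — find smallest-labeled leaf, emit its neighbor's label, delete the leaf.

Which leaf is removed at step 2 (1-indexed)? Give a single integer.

Answer: 6

Derivation:
Step 1: current leaves = {3,6,7}. Remove leaf 3 (neighbor: 4).
Step 2: current leaves = {6,7}. Remove leaf 6 (neighbor: 1).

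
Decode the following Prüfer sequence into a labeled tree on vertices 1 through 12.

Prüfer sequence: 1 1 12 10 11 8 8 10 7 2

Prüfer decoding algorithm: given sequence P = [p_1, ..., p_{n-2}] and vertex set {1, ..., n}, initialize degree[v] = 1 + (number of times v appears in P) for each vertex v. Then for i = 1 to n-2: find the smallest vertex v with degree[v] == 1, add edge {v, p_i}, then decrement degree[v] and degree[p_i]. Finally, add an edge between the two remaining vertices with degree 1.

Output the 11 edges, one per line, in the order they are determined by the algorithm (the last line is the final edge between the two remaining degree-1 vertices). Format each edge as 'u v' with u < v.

Initial degrees: {1:3, 2:2, 3:1, 4:1, 5:1, 6:1, 7:2, 8:3, 9:1, 10:3, 11:2, 12:2}
Step 1: smallest deg-1 vertex = 3, p_1 = 1. Add edge {1,3}. Now deg[3]=0, deg[1]=2.
Step 2: smallest deg-1 vertex = 4, p_2 = 1. Add edge {1,4}. Now deg[4]=0, deg[1]=1.
Step 3: smallest deg-1 vertex = 1, p_3 = 12. Add edge {1,12}. Now deg[1]=0, deg[12]=1.
Step 4: smallest deg-1 vertex = 5, p_4 = 10. Add edge {5,10}. Now deg[5]=0, deg[10]=2.
Step 5: smallest deg-1 vertex = 6, p_5 = 11. Add edge {6,11}. Now deg[6]=0, deg[11]=1.
Step 6: smallest deg-1 vertex = 9, p_6 = 8. Add edge {8,9}. Now deg[9]=0, deg[8]=2.
Step 7: smallest deg-1 vertex = 11, p_7 = 8. Add edge {8,11}. Now deg[11]=0, deg[8]=1.
Step 8: smallest deg-1 vertex = 8, p_8 = 10. Add edge {8,10}. Now deg[8]=0, deg[10]=1.
Step 9: smallest deg-1 vertex = 10, p_9 = 7. Add edge {7,10}. Now deg[10]=0, deg[7]=1.
Step 10: smallest deg-1 vertex = 7, p_10 = 2. Add edge {2,7}. Now deg[7]=0, deg[2]=1.
Final: two remaining deg-1 vertices are 2, 12. Add edge {2,12}.

Answer: 1 3
1 4
1 12
5 10
6 11
8 9
8 11
8 10
7 10
2 7
2 12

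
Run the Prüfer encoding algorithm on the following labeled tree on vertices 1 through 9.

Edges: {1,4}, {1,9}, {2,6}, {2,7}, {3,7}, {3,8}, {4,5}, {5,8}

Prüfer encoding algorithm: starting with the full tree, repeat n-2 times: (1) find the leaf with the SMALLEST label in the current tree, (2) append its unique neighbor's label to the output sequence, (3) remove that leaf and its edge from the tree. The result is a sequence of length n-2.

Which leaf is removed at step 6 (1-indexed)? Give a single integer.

Step 1: current leaves = {6,9}. Remove leaf 6 (neighbor: 2).
Step 2: current leaves = {2,9}. Remove leaf 2 (neighbor: 7).
Step 3: current leaves = {7,9}. Remove leaf 7 (neighbor: 3).
Step 4: current leaves = {3,9}. Remove leaf 3 (neighbor: 8).
Step 5: current leaves = {8,9}. Remove leaf 8 (neighbor: 5).
Step 6: current leaves = {5,9}. Remove leaf 5 (neighbor: 4).

Answer: 5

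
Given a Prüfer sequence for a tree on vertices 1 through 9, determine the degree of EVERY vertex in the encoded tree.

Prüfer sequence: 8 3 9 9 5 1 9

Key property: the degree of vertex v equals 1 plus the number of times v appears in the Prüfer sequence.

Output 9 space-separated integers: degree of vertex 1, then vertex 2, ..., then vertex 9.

Answer: 2 1 2 1 2 1 1 2 4

Derivation:
p_1 = 8: count[8] becomes 1
p_2 = 3: count[3] becomes 1
p_3 = 9: count[9] becomes 1
p_4 = 9: count[9] becomes 2
p_5 = 5: count[5] becomes 1
p_6 = 1: count[1] becomes 1
p_7 = 9: count[9] becomes 3
Degrees (1 + count): deg[1]=1+1=2, deg[2]=1+0=1, deg[3]=1+1=2, deg[4]=1+0=1, deg[5]=1+1=2, deg[6]=1+0=1, deg[7]=1+0=1, deg[8]=1+1=2, deg[9]=1+3=4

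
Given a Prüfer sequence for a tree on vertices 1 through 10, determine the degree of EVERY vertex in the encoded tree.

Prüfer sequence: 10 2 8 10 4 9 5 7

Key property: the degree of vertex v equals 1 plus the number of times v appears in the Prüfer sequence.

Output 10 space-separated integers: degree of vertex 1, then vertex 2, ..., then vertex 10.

p_1 = 10: count[10] becomes 1
p_2 = 2: count[2] becomes 1
p_3 = 8: count[8] becomes 1
p_4 = 10: count[10] becomes 2
p_5 = 4: count[4] becomes 1
p_6 = 9: count[9] becomes 1
p_7 = 5: count[5] becomes 1
p_8 = 7: count[7] becomes 1
Degrees (1 + count): deg[1]=1+0=1, deg[2]=1+1=2, deg[3]=1+0=1, deg[4]=1+1=2, deg[5]=1+1=2, deg[6]=1+0=1, deg[7]=1+1=2, deg[8]=1+1=2, deg[9]=1+1=2, deg[10]=1+2=3

Answer: 1 2 1 2 2 1 2 2 2 3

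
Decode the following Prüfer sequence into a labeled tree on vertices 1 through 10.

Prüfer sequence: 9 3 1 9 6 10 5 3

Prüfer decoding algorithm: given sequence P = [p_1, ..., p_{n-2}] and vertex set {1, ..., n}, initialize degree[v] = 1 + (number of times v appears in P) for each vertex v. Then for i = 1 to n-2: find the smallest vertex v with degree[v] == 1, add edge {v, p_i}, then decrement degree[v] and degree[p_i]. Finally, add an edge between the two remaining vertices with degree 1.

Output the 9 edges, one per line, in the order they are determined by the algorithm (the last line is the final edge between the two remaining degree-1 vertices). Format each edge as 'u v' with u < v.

Initial degrees: {1:2, 2:1, 3:3, 4:1, 5:2, 6:2, 7:1, 8:1, 9:3, 10:2}
Step 1: smallest deg-1 vertex = 2, p_1 = 9. Add edge {2,9}. Now deg[2]=0, deg[9]=2.
Step 2: smallest deg-1 vertex = 4, p_2 = 3. Add edge {3,4}. Now deg[4]=0, deg[3]=2.
Step 3: smallest deg-1 vertex = 7, p_3 = 1. Add edge {1,7}. Now deg[7]=0, deg[1]=1.
Step 4: smallest deg-1 vertex = 1, p_4 = 9. Add edge {1,9}. Now deg[1]=0, deg[9]=1.
Step 5: smallest deg-1 vertex = 8, p_5 = 6. Add edge {6,8}. Now deg[8]=0, deg[6]=1.
Step 6: smallest deg-1 vertex = 6, p_6 = 10. Add edge {6,10}. Now deg[6]=0, deg[10]=1.
Step 7: smallest deg-1 vertex = 9, p_7 = 5. Add edge {5,9}. Now deg[9]=0, deg[5]=1.
Step 8: smallest deg-1 vertex = 5, p_8 = 3. Add edge {3,5}. Now deg[5]=0, deg[3]=1.
Final: two remaining deg-1 vertices are 3, 10. Add edge {3,10}.

Answer: 2 9
3 4
1 7
1 9
6 8
6 10
5 9
3 5
3 10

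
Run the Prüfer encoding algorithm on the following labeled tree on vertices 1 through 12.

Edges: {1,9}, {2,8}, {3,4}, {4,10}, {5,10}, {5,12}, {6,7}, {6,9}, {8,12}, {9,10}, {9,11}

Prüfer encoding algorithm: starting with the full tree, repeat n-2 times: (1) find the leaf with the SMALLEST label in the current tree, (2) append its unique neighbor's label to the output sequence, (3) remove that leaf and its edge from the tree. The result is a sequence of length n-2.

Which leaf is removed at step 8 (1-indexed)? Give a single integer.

Step 1: current leaves = {1,2,3,7,11}. Remove leaf 1 (neighbor: 9).
Step 2: current leaves = {2,3,7,11}. Remove leaf 2 (neighbor: 8).
Step 3: current leaves = {3,7,8,11}. Remove leaf 3 (neighbor: 4).
Step 4: current leaves = {4,7,8,11}. Remove leaf 4 (neighbor: 10).
Step 5: current leaves = {7,8,11}. Remove leaf 7 (neighbor: 6).
Step 6: current leaves = {6,8,11}. Remove leaf 6 (neighbor: 9).
Step 7: current leaves = {8,11}. Remove leaf 8 (neighbor: 12).
Step 8: current leaves = {11,12}. Remove leaf 11 (neighbor: 9).

Answer: 11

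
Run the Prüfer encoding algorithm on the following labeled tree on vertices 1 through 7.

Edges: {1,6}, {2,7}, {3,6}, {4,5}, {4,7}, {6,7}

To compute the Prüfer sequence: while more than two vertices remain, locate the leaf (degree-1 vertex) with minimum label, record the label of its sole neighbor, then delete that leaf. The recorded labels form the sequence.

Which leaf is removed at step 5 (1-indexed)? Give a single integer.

Step 1: current leaves = {1,2,3,5}. Remove leaf 1 (neighbor: 6).
Step 2: current leaves = {2,3,5}. Remove leaf 2 (neighbor: 7).
Step 3: current leaves = {3,5}. Remove leaf 3 (neighbor: 6).
Step 4: current leaves = {5,6}. Remove leaf 5 (neighbor: 4).
Step 5: current leaves = {4,6}. Remove leaf 4 (neighbor: 7).

Answer: 4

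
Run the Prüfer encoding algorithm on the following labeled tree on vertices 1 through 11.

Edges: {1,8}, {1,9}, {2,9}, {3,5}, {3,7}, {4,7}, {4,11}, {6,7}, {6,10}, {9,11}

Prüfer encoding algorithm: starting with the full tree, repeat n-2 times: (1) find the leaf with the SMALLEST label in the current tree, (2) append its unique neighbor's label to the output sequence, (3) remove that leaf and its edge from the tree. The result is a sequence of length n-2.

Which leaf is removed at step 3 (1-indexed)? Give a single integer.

Step 1: current leaves = {2,5,8,10}. Remove leaf 2 (neighbor: 9).
Step 2: current leaves = {5,8,10}. Remove leaf 5 (neighbor: 3).
Step 3: current leaves = {3,8,10}. Remove leaf 3 (neighbor: 7).

Answer: 3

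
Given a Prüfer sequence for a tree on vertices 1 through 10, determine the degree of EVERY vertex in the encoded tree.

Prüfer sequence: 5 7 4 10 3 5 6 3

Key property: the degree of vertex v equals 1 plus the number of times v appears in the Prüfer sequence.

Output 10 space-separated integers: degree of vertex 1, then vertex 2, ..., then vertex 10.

Answer: 1 1 3 2 3 2 2 1 1 2

Derivation:
p_1 = 5: count[5] becomes 1
p_2 = 7: count[7] becomes 1
p_3 = 4: count[4] becomes 1
p_4 = 10: count[10] becomes 1
p_5 = 3: count[3] becomes 1
p_6 = 5: count[5] becomes 2
p_7 = 6: count[6] becomes 1
p_8 = 3: count[3] becomes 2
Degrees (1 + count): deg[1]=1+0=1, deg[2]=1+0=1, deg[3]=1+2=3, deg[4]=1+1=2, deg[5]=1+2=3, deg[6]=1+1=2, deg[7]=1+1=2, deg[8]=1+0=1, deg[9]=1+0=1, deg[10]=1+1=2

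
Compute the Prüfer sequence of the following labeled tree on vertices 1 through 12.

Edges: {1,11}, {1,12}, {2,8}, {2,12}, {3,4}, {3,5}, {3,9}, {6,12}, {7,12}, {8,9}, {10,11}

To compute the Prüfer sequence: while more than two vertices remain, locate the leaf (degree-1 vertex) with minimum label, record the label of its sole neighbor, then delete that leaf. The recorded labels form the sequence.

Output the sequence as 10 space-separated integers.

Step 1: leaves = {4,5,6,7,10}. Remove smallest leaf 4, emit neighbor 3.
Step 2: leaves = {5,6,7,10}. Remove smallest leaf 5, emit neighbor 3.
Step 3: leaves = {3,6,7,10}. Remove smallest leaf 3, emit neighbor 9.
Step 4: leaves = {6,7,9,10}. Remove smallest leaf 6, emit neighbor 12.
Step 5: leaves = {7,9,10}. Remove smallest leaf 7, emit neighbor 12.
Step 6: leaves = {9,10}. Remove smallest leaf 9, emit neighbor 8.
Step 7: leaves = {8,10}. Remove smallest leaf 8, emit neighbor 2.
Step 8: leaves = {2,10}. Remove smallest leaf 2, emit neighbor 12.
Step 9: leaves = {10,12}. Remove smallest leaf 10, emit neighbor 11.
Step 10: leaves = {11,12}. Remove smallest leaf 11, emit neighbor 1.
Done: 2 vertices remain (1, 12). Sequence = [3 3 9 12 12 8 2 12 11 1]

Answer: 3 3 9 12 12 8 2 12 11 1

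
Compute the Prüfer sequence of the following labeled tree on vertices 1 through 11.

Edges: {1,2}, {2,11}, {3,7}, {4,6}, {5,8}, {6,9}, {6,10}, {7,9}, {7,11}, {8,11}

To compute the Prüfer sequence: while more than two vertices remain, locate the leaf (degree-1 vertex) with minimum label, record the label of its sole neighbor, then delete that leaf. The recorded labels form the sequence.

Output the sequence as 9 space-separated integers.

Answer: 2 11 7 6 8 11 6 9 7

Derivation:
Step 1: leaves = {1,3,4,5,10}. Remove smallest leaf 1, emit neighbor 2.
Step 2: leaves = {2,3,4,5,10}. Remove smallest leaf 2, emit neighbor 11.
Step 3: leaves = {3,4,5,10}. Remove smallest leaf 3, emit neighbor 7.
Step 4: leaves = {4,5,10}. Remove smallest leaf 4, emit neighbor 6.
Step 5: leaves = {5,10}. Remove smallest leaf 5, emit neighbor 8.
Step 6: leaves = {8,10}. Remove smallest leaf 8, emit neighbor 11.
Step 7: leaves = {10,11}. Remove smallest leaf 10, emit neighbor 6.
Step 8: leaves = {6,11}. Remove smallest leaf 6, emit neighbor 9.
Step 9: leaves = {9,11}. Remove smallest leaf 9, emit neighbor 7.
Done: 2 vertices remain (7, 11). Sequence = [2 11 7 6 8 11 6 9 7]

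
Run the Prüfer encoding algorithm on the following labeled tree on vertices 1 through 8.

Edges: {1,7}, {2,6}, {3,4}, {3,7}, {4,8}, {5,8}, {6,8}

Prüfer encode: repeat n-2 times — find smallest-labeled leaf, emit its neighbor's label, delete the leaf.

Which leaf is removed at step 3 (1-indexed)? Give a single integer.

Answer: 5

Derivation:
Step 1: current leaves = {1,2,5}. Remove leaf 1 (neighbor: 7).
Step 2: current leaves = {2,5,7}. Remove leaf 2 (neighbor: 6).
Step 3: current leaves = {5,6,7}. Remove leaf 5 (neighbor: 8).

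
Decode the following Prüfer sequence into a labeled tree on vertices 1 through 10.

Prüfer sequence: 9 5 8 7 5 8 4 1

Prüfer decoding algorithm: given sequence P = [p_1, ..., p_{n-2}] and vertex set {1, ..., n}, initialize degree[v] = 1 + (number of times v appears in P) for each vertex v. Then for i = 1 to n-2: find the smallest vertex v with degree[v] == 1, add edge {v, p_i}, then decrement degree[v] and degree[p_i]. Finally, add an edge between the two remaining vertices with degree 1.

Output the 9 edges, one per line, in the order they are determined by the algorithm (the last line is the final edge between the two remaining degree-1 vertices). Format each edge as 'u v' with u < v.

Initial degrees: {1:2, 2:1, 3:1, 4:2, 5:3, 6:1, 7:2, 8:3, 9:2, 10:1}
Step 1: smallest deg-1 vertex = 2, p_1 = 9. Add edge {2,9}. Now deg[2]=0, deg[9]=1.
Step 2: smallest deg-1 vertex = 3, p_2 = 5. Add edge {3,5}. Now deg[3]=0, deg[5]=2.
Step 3: smallest deg-1 vertex = 6, p_3 = 8. Add edge {6,8}. Now deg[6]=0, deg[8]=2.
Step 4: smallest deg-1 vertex = 9, p_4 = 7. Add edge {7,9}. Now deg[9]=0, deg[7]=1.
Step 5: smallest deg-1 vertex = 7, p_5 = 5. Add edge {5,7}. Now deg[7]=0, deg[5]=1.
Step 6: smallest deg-1 vertex = 5, p_6 = 8. Add edge {5,8}. Now deg[5]=0, deg[8]=1.
Step 7: smallest deg-1 vertex = 8, p_7 = 4. Add edge {4,8}. Now deg[8]=0, deg[4]=1.
Step 8: smallest deg-1 vertex = 4, p_8 = 1. Add edge {1,4}. Now deg[4]=0, deg[1]=1.
Final: two remaining deg-1 vertices are 1, 10. Add edge {1,10}.

Answer: 2 9
3 5
6 8
7 9
5 7
5 8
4 8
1 4
1 10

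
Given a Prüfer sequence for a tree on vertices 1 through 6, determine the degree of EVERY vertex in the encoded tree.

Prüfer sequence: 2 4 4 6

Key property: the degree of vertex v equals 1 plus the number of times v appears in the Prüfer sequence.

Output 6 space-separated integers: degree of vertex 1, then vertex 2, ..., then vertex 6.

p_1 = 2: count[2] becomes 1
p_2 = 4: count[4] becomes 1
p_3 = 4: count[4] becomes 2
p_4 = 6: count[6] becomes 1
Degrees (1 + count): deg[1]=1+0=1, deg[2]=1+1=2, deg[3]=1+0=1, deg[4]=1+2=3, deg[5]=1+0=1, deg[6]=1+1=2

Answer: 1 2 1 3 1 2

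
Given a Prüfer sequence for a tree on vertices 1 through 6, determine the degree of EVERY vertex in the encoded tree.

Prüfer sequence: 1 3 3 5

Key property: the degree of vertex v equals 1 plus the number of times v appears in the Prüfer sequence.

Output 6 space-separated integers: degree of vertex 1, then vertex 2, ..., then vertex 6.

Answer: 2 1 3 1 2 1

Derivation:
p_1 = 1: count[1] becomes 1
p_2 = 3: count[3] becomes 1
p_3 = 3: count[3] becomes 2
p_4 = 5: count[5] becomes 1
Degrees (1 + count): deg[1]=1+1=2, deg[2]=1+0=1, deg[3]=1+2=3, deg[4]=1+0=1, deg[5]=1+1=2, deg[6]=1+0=1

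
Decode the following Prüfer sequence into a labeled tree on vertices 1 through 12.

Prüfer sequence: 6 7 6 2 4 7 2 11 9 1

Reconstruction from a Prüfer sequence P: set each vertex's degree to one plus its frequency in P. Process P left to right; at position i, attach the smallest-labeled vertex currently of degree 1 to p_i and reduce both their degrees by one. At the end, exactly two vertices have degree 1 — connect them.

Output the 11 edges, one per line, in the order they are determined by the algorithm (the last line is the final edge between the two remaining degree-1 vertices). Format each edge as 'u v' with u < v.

Answer: 3 6
5 7
6 8
2 6
4 10
4 7
2 7
2 11
9 11
1 9
1 12

Derivation:
Initial degrees: {1:2, 2:3, 3:1, 4:2, 5:1, 6:3, 7:3, 8:1, 9:2, 10:1, 11:2, 12:1}
Step 1: smallest deg-1 vertex = 3, p_1 = 6. Add edge {3,6}. Now deg[3]=0, deg[6]=2.
Step 2: smallest deg-1 vertex = 5, p_2 = 7. Add edge {5,7}. Now deg[5]=0, deg[7]=2.
Step 3: smallest deg-1 vertex = 8, p_3 = 6. Add edge {6,8}. Now deg[8]=0, deg[6]=1.
Step 4: smallest deg-1 vertex = 6, p_4 = 2. Add edge {2,6}. Now deg[6]=0, deg[2]=2.
Step 5: smallest deg-1 vertex = 10, p_5 = 4. Add edge {4,10}. Now deg[10]=0, deg[4]=1.
Step 6: smallest deg-1 vertex = 4, p_6 = 7. Add edge {4,7}. Now deg[4]=0, deg[7]=1.
Step 7: smallest deg-1 vertex = 7, p_7 = 2. Add edge {2,7}. Now deg[7]=0, deg[2]=1.
Step 8: smallest deg-1 vertex = 2, p_8 = 11. Add edge {2,11}. Now deg[2]=0, deg[11]=1.
Step 9: smallest deg-1 vertex = 11, p_9 = 9. Add edge {9,11}. Now deg[11]=0, deg[9]=1.
Step 10: smallest deg-1 vertex = 9, p_10 = 1. Add edge {1,9}. Now deg[9]=0, deg[1]=1.
Final: two remaining deg-1 vertices are 1, 12. Add edge {1,12}.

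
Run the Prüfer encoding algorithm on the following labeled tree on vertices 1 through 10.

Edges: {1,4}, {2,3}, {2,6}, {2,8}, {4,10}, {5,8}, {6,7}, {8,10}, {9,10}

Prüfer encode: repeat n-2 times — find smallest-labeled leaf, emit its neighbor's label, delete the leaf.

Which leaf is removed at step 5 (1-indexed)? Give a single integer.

Answer: 7

Derivation:
Step 1: current leaves = {1,3,5,7,9}. Remove leaf 1 (neighbor: 4).
Step 2: current leaves = {3,4,5,7,9}. Remove leaf 3 (neighbor: 2).
Step 3: current leaves = {4,5,7,9}. Remove leaf 4 (neighbor: 10).
Step 4: current leaves = {5,7,9}. Remove leaf 5 (neighbor: 8).
Step 5: current leaves = {7,9}. Remove leaf 7 (neighbor: 6).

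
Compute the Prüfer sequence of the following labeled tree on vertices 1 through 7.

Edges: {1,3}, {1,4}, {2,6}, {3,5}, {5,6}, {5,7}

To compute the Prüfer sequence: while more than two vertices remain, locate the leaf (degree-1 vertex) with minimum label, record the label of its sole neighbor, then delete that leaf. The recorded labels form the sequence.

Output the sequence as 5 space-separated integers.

Answer: 6 1 3 5 5

Derivation:
Step 1: leaves = {2,4,7}. Remove smallest leaf 2, emit neighbor 6.
Step 2: leaves = {4,6,7}. Remove smallest leaf 4, emit neighbor 1.
Step 3: leaves = {1,6,7}. Remove smallest leaf 1, emit neighbor 3.
Step 4: leaves = {3,6,7}. Remove smallest leaf 3, emit neighbor 5.
Step 5: leaves = {6,7}. Remove smallest leaf 6, emit neighbor 5.
Done: 2 vertices remain (5, 7). Sequence = [6 1 3 5 5]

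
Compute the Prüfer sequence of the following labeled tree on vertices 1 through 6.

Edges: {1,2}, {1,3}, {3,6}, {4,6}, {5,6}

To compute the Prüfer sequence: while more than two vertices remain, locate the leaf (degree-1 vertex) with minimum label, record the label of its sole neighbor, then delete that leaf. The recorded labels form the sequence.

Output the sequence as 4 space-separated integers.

Answer: 1 3 6 6

Derivation:
Step 1: leaves = {2,4,5}. Remove smallest leaf 2, emit neighbor 1.
Step 2: leaves = {1,4,5}. Remove smallest leaf 1, emit neighbor 3.
Step 3: leaves = {3,4,5}. Remove smallest leaf 3, emit neighbor 6.
Step 4: leaves = {4,5}. Remove smallest leaf 4, emit neighbor 6.
Done: 2 vertices remain (5, 6). Sequence = [1 3 6 6]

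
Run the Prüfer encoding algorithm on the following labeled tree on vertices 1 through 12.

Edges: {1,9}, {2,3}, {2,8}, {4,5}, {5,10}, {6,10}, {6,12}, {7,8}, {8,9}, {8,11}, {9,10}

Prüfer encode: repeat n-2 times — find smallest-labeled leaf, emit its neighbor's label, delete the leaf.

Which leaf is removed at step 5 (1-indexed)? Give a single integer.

Answer: 5

Derivation:
Step 1: current leaves = {1,3,4,7,11,12}. Remove leaf 1 (neighbor: 9).
Step 2: current leaves = {3,4,7,11,12}. Remove leaf 3 (neighbor: 2).
Step 3: current leaves = {2,4,7,11,12}. Remove leaf 2 (neighbor: 8).
Step 4: current leaves = {4,7,11,12}. Remove leaf 4 (neighbor: 5).
Step 5: current leaves = {5,7,11,12}. Remove leaf 5 (neighbor: 10).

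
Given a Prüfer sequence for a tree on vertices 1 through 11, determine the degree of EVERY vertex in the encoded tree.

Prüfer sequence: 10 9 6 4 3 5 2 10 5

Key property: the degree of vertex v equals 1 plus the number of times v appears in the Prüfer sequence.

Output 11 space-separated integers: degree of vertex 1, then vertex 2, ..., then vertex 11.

Answer: 1 2 2 2 3 2 1 1 2 3 1

Derivation:
p_1 = 10: count[10] becomes 1
p_2 = 9: count[9] becomes 1
p_3 = 6: count[6] becomes 1
p_4 = 4: count[4] becomes 1
p_5 = 3: count[3] becomes 1
p_6 = 5: count[5] becomes 1
p_7 = 2: count[2] becomes 1
p_8 = 10: count[10] becomes 2
p_9 = 5: count[5] becomes 2
Degrees (1 + count): deg[1]=1+0=1, deg[2]=1+1=2, deg[3]=1+1=2, deg[4]=1+1=2, deg[5]=1+2=3, deg[6]=1+1=2, deg[7]=1+0=1, deg[8]=1+0=1, deg[9]=1+1=2, deg[10]=1+2=3, deg[11]=1+0=1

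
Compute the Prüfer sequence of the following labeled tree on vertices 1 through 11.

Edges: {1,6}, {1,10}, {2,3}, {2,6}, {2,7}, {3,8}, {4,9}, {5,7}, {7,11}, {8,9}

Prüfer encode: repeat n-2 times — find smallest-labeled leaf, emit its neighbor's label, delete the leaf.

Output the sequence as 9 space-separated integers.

Answer: 9 7 8 3 2 1 6 2 7

Derivation:
Step 1: leaves = {4,5,10,11}. Remove smallest leaf 4, emit neighbor 9.
Step 2: leaves = {5,9,10,11}. Remove smallest leaf 5, emit neighbor 7.
Step 3: leaves = {9,10,11}. Remove smallest leaf 9, emit neighbor 8.
Step 4: leaves = {8,10,11}. Remove smallest leaf 8, emit neighbor 3.
Step 5: leaves = {3,10,11}. Remove smallest leaf 3, emit neighbor 2.
Step 6: leaves = {10,11}. Remove smallest leaf 10, emit neighbor 1.
Step 7: leaves = {1,11}. Remove smallest leaf 1, emit neighbor 6.
Step 8: leaves = {6,11}. Remove smallest leaf 6, emit neighbor 2.
Step 9: leaves = {2,11}. Remove smallest leaf 2, emit neighbor 7.
Done: 2 vertices remain (7, 11). Sequence = [9 7 8 3 2 1 6 2 7]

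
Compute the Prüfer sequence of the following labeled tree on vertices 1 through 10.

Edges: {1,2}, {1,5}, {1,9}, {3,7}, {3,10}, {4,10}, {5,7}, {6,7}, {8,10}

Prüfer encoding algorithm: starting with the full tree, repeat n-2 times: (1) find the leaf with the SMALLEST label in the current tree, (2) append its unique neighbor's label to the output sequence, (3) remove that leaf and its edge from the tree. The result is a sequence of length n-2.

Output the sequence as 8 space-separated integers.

Step 1: leaves = {2,4,6,8,9}. Remove smallest leaf 2, emit neighbor 1.
Step 2: leaves = {4,6,8,9}. Remove smallest leaf 4, emit neighbor 10.
Step 3: leaves = {6,8,9}. Remove smallest leaf 6, emit neighbor 7.
Step 4: leaves = {8,9}. Remove smallest leaf 8, emit neighbor 10.
Step 5: leaves = {9,10}. Remove smallest leaf 9, emit neighbor 1.
Step 6: leaves = {1,10}. Remove smallest leaf 1, emit neighbor 5.
Step 7: leaves = {5,10}. Remove smallest leaf 5, emit neighbor 7.
Step 8: leaves = {7,10}. Remove smallest leaf 7, emit neighbor 3.
Done: 2 vertices remain (3, 10). Sequence = [1 10 7 10 1 5 7 3]

Answer: 1 10 7 10 1 5 7 3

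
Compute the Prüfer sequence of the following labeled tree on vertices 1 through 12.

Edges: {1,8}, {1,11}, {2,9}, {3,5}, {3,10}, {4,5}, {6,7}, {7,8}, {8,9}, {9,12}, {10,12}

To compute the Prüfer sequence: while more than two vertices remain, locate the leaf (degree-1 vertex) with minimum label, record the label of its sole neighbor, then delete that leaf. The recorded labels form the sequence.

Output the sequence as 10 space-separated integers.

Answer: 9 5 3 10 7 8 12 1 8 9

Derivation:
Step 1: leaves = {2,4,6,11}. Remove smallest leaf 2, emit neighbor 9.
Step 2: leaves = {4,6,11}. Remove smallest leaf 4, emit neighbor 5.
Step 3: leaves = {5,6,11}. Remove smallest leaf 5, emit neighbor 3.
Step 4: leaves = {3,6,11}. Remove smallest leaf 3, emit neighbor 10.
Step 5: leaves = {6,10,11}. Remove smallest leaf 6, emit neighbor 7.
Step 6: leaves = {7,10,11}. Remove smallest leaf 7, emit neighbor 8.
Step 7: leaves = {10,11}. Remove smallest leaf 10, emit neighbor 12.
Step 8: leaves = {11,12}. Remove smallest leaf 11, emit neighbor 1.
Step 9: leaves = {1,12}. Remove smallest leaf 1, emit neighbor 8.
Step 10: leaves = {8,12}. Remove smallest leaf 8, emit neighbor 9.
Done: 2 vertices remain (9, 12). Sequence = [9 5 3 10 7 8 12 1 8 9]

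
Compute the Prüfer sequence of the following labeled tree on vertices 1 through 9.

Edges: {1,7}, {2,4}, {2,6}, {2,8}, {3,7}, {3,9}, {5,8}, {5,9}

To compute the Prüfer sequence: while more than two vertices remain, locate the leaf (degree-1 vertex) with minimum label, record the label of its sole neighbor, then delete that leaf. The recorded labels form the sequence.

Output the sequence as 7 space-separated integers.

Answer: 7 2 2 8 3 9 5

Derivation:
Step 1: leaves = {1,4,6}. Remove smallest leaf 1, emit neighbor 7.
Step 2: leaves = {4,6,7}. Remove smallest leaf 4, emit neighbor 2.
Step 3: leaves = {6,7}. Remove smallest leaf 6, emit neighbor 2.
Step 4: leaves = {2,7}. Remove smallest leaf 2, emit neighbor 8.
Step 5: leaves = {7,8}. Remove smallest leaf 7, emit neighbor 3.
Step 6: leaves = {3,8}. Remove smallest leaf 3, emit neighbor 9.
Step 7: leaves = {8,9}. Remove smallest leaf 8, emit neighbor 5.
Done: 2 vertices remain (5, 9). Sequence = [7 2 2 8 3 9 5]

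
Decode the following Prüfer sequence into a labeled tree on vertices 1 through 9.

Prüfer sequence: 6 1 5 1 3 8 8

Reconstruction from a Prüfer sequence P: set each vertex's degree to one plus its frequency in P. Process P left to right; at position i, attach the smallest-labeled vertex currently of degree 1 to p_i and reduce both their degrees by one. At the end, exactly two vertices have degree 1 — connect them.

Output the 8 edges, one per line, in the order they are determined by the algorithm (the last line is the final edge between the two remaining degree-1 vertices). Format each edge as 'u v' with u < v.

Initial degrees: {1:3, 2:1, 3:2, 4:1, 5:2, 6:2, 7:1, 8:3, 9:1}
Step 1: smallest deg-1 vertex = 2, p_1 = 6. Add edge {2,6}. Now deg[2]=0, deg[6]=1.
Step 2: smallest deg-1 vertex = 4, p_2 = 1. Add edge {1,4}. Now deg[4]=0, deg[1]=2.
Step 3: smallest deg-1 vertex = 6, p_3 = 5. Add edge {5,6}. Now deg[6]=0, deg[5]=1.
Step 4: smallest deg-1 vertex = 5, p_4 = 1. Add edge {1,5}. Now deg[5]=0, deg[1]=1.
Step 5: smallest deg-1 vertex = 1, p_5 = 3. Add edge {1,3}. Now deg[1]=0, deg[3]=1.
Step 6: smallest deg-1 vertex = 3, p_6 = 8. Add edge {3,8}. Now deg[3]=0, deg[8]=2.
Step 7: smallest deg-1 vertex = 7, p_7 = 8. Add edge {7,8}. Now deg[7]=0, deg[8]=1.
Final: two remaining deg-1 vertices are 8, 9. Add edge {8,9}.

Answer: 2 6
1 4
5 6
1 5
1 3
3 8
7 8
8 9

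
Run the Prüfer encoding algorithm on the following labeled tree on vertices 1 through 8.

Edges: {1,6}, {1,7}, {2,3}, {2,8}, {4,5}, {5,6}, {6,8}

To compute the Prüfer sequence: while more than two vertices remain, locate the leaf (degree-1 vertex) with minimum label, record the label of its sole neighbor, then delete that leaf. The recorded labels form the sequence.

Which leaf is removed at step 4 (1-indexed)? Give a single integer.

Answer: 5

Derivation:
Step 1: current leaves = {3,4,7}. Remove leaf 3 (neighbor: 2).
Step 2: current leaves = {2,4,7}. Remove leaf 2 (neighbor: 8).
Step 3: current leaves = {4,7,8}. Remove leaf 4 (neighbor: 5).
Step 4: current leaves = {5,7,8}. Remove leaf 5 (neighbor: 6).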